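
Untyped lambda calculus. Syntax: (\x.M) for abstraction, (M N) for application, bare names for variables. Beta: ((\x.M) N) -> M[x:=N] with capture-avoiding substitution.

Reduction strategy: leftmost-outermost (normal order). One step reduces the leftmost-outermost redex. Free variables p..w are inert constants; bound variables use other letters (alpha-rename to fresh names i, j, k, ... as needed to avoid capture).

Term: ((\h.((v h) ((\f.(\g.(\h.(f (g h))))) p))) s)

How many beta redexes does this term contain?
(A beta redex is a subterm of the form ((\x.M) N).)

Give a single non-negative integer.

Term: ((\h.((v h) ((\f.(\g.(\h.(f (g h))))) p))) s)
  Redex: ((\h.((v h) ((\f.(\g.(\h.(f (g h))))) p))) s)
  Redex: ((\f.(\g.(\h.(f (g h))))) p)
Total redexes: 2

Answer: 2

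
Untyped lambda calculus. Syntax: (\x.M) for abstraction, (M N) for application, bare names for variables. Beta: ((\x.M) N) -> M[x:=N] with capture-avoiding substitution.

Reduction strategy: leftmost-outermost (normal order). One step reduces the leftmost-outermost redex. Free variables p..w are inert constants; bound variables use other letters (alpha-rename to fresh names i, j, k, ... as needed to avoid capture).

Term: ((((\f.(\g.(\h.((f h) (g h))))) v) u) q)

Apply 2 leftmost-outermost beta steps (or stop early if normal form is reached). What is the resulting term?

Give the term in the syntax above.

Step 0: ((((\f.(\g.(\h.((f h) (g h))))) v) u) q)
Step 1: (((\g.(\h.((v h) (g h)))) u) q)
Step 2: ((\h.((v h) (u h))) q)

Answer: ((\h.((v h) (u h))) q)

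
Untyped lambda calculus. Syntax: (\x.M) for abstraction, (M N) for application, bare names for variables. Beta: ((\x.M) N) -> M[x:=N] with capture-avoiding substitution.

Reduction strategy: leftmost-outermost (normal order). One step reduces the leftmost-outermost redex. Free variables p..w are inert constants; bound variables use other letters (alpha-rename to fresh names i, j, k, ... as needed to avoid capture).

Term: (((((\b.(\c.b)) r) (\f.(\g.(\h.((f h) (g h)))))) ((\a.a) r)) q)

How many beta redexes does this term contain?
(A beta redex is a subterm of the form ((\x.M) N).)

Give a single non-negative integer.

Answer: 2

Derivation:
Term: (((((\b.(\c.b)) r) (\f.(\g.(\h.((f h) (g h)))))) ((\a.a) r)) q)
  Redex: ((\b.(\c.b)) r)
  Redex: ((\a.a) r)
Total redexes: 2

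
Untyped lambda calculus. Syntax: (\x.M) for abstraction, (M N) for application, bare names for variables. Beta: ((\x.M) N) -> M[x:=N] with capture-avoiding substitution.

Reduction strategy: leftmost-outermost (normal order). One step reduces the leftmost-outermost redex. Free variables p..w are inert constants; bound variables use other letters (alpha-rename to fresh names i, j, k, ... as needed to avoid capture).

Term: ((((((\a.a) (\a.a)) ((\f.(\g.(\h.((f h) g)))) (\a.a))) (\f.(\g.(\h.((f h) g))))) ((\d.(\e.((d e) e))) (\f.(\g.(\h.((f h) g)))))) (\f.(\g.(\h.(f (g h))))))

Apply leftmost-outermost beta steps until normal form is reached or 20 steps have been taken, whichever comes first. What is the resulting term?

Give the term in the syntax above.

Step 0: ((((((\a.a) (\a.a)) ((\f.(\g.(\h.((f h) g)))) (\a.a))) (\f.(\g.(\h.((f h) g))))) ((\d.(\e.((d e) e))) (\f.(\g.(\h.((f h) g)))))) (\f.(\g.(\h.(f (g h))))))
Step 1: (((((\a.a) ((\f.(\g.(\h.((f h) g)))) (\a.a))) (\f.(\g.(\h.((f h) g))))) ((\d.(\e.((d e) e))) (\f.(\g.(\h.((f h) g)))))) (\f.(\g.(\h.(f (g h))))))
Step 2: (((((\f.(\g.(\h.((f h) g)))) (\a.a)) (\f.(\g.(\h.((f h) g))))) ((\d.(\e.((d e) e))) (\f.(\g.(\h.((f h) g)))))) (\f.(\g.(\h.(f (g h))))))
Step 3: ((((\g.(\h.(((\a.a) h) g))) (\f.(\g.(\h.((f h) g))))) ((\d.(\e.((d e) e))) (\f.(\g.(\h.((f h) g)))))) (\f.(\g.(\h.(f (g h))))))
Step 4: (((\h.(((\a.a) h) (\f.(\g.(\h.((f h) g)))))) ((\d.(\e.((d e) e))) (\f.(\g.(\h.((f h) g)))))) (\f.(\g.(\h.(f (g h))))))
Step 5: ((((\a.a) ((\d.(\e.((d e) e))) (\f.(\g.(\h.((f h) g)))))) (\f.(\g.(\h.((f h) g))))) (\f.(\g.(\h.(f (g h))))))
Step 6: ((((\d.(\e.((d e) e))) (\f.(\g.(\h.((f h) g))))) (\f.(\g.(\h.((f h) g))))) (\f.(\g.(\h.(f (g h))))))
Step 7: (((\e.(((\f.(\g.(\h.((f h) g)))) e) e)) (\f.(\g.(\h.((f h) g))))) (\f.(\g.(\h.(f (g h))))))
Step 8: ((((\f.(\g.(\h.((f h) g)))) (\f.(\g.(\h.((f h) g))))) (\f.(\g.(\h.((f h) g))))) (\f.(\g.(\h.(f (g h))))))
Step 9: (((\g.(\h.(((\f.(\g.(\h.((f h) g)))) h) g))) (\f.(\g.(\h.((f h) g))))) (\f.(\g.(\h.(f (g h))))))
Step 10: ((\h.(((\f.(\g.(\h.((f h) g)))) h) (\f.(\g.(\h.((f h) g)))))) (\f.(\g.(\h.(f (g h))))))
Step 11: (((\f.(\g.(\h.((f h) g)))) (\f.(\g.(\h.(f (g h)))))) (\f.(\g.(\h.((f h) g)))))
Step 12: ((\g.(\h.(((\f.(\g.(\h.(f (g h))))) h) g))) (\f.(\g.(\h.((f h) g)))))
Step 13: (\h.(((\f.(\g.(\h.(f (g h))))) h) (\f.(\g.(\h.((f h) g))))))
Step 14: (\h.((\g.(\i.(h (g i)))) (\f.(\g.(\h.((f h) g))))))
Step 15: (\h.(\i.(h ((\f.(\g.(\h.((f h) g)))) i))))
Step 16: (\h.(\i.(h (\g.(\h.((i h) g))))))

Answer: (\h.(\i.(h (\g.(\h.((i h) g))))))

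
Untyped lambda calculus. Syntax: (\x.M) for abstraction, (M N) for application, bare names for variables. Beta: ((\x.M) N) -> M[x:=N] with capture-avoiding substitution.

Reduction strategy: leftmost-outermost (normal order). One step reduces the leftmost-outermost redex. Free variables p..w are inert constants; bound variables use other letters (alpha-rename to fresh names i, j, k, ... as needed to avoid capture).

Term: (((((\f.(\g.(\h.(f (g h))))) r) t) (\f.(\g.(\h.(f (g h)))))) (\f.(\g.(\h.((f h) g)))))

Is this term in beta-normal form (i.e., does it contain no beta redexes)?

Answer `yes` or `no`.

Answer: no

Derivation:
Term: (((((\f.(\g.(\h.(f (g h))))) r) t) (\f.(\g.(\h.(f (g h)))))) (\f.(\g.(\h.((f h) g)))))
Found 1 beta redex(es).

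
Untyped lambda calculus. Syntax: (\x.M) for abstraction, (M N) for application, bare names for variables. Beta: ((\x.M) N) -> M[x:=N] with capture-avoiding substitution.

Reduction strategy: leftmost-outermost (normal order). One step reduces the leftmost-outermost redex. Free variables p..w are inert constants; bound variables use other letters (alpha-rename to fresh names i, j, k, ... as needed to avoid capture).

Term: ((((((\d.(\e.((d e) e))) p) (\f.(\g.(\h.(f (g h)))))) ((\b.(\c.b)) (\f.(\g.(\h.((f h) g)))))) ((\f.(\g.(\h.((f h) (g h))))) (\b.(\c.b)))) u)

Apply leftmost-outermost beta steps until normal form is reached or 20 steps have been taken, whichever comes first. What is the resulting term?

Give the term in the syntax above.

Answer: (((((p (\f.(\g.(\h.(f (g h)))))) (\f.(\g.(\h.(f (g h)))))) (\c.(\f.(\g.(\h.((f h) g)))))) (\g.(\h.h))) u)

Derivation:
Step 0: ((((((\d.(\e.((d e) e))) p) (\f.(\g.(\h.(f (g h)))))) ((\b.(\c.b)) (\f.(\g.(\h.((f h) g)))))) ((\f.(\g.(\h.((f h) (g h))))) (\b.(\c.b)))) u)
Step 1: (((((\e.((p e) e)) (\f.(\g.(\h.(f (g h)))))) ((\b.(\c.b)) (\f.(\g.(\h.((f h) g)))))) ((\f.(\g.(\h.((f h) (g h))))) (\b.(\c.b)))) u)
Step 2: (((((p (\f.(\g.(\h.(f (g h)))))) (\f.(\g.(\h.(f (g h)))))) ((\b.(\c.b)) (\f.(\g.(\h.((f h) g)))))) ((\f.(\g.(\h.((f h) (g h))))) (\b.(\c.b)))) u)
Step 3: (((((p (\f.(\g.(\h.(f (g h)))))) (\f.(\g.(\h.(f (g h)))))) (\c.(\f.(\g.(\h.((f h) g)))))) ((\f.(\g.(\h.((f h) (g h))))) (\b.(\c.b)))) u)
Step 4: (((((p (\f.(\g.(\h.(f (g h)))))) (\f.(\g.(\h.(f (g h)))))) (\c.(\f.(\g.(\h.((f h) g)))))) (\g.(\h.(((\b.(\c.b)) h) (g h))))) u)
Step 5: (((((p (\f.(\g.(\h.(f (g h)))))) (\f.(\g.(\h.(f (g h)))))) (\c.(\f.(\g.(\h.((f h) g)))))) (\g.(\h.((\c.h) (g h))))) u)
Step 6: (((((p (\f.(\g.(\h.(f (g h)))))) (\f.(\g.(\h.(f (g h)))))) (\c.(\f.(\g.(\h.((f h) g)))))) (\g.(\h.h))) u)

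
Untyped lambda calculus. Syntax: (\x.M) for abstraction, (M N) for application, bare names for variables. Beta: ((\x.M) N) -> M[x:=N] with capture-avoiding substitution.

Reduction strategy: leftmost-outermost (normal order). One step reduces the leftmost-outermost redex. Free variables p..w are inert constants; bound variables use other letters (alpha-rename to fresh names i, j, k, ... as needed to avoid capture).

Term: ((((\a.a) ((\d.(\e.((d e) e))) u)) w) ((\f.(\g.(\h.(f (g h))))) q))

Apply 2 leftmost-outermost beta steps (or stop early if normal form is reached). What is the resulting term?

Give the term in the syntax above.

Step 0: ((((\a.a) ((\d.(\e.((d e) e))) u)) w) ((\f.(\g.(\h.(f (g h))))) q))
Step 1: ((((\d.(\e.((d e) e))) u) w) ((\f.(\g.(\h.(f (g h))))) q))
Step 2: (((\e.((u e) e)) w) ((\f.(\g.(\h.(f (g h))))) q))

Answer: (((\e.((u e) e)) w) ((\f.(\g.(\h.(f (g h))))) q))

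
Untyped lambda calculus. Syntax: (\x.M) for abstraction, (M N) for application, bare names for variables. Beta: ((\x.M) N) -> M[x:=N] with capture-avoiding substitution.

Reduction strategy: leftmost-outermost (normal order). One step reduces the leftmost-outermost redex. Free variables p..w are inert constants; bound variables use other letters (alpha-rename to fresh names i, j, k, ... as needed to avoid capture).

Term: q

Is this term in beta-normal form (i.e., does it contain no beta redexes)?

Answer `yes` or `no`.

Term: q
No beta redexes found.

Answer: yes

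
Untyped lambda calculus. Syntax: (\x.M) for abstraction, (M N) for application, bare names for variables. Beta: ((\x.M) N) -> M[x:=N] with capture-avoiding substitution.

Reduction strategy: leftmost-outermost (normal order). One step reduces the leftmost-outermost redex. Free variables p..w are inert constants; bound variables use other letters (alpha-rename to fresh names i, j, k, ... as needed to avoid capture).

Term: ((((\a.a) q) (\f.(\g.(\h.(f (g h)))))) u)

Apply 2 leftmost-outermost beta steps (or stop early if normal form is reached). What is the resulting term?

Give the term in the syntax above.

Step 0: ((((\a.a) q) (\f.(\g.(\h.(f (g h)))))) u)
Step 1: ((q (\f.(\g.(\h.(f (g h)))))) u)
Step 2: (normal form reached)

Answer: ((q (\f.(\g.(\h.(f (g h)))))) u)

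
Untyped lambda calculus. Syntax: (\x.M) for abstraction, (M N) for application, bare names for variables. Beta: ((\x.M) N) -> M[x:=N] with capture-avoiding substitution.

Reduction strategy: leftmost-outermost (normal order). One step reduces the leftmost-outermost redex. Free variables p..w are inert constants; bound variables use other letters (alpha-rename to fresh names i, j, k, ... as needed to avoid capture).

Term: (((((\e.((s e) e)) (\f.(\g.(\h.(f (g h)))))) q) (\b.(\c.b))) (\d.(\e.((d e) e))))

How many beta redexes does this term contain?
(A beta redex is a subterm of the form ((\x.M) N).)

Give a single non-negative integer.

Answer: 1

Derivation:
Term: (((((\e.((s e) e)) (\f.(\g.(\h.(f (g h)))))) q) (\b.(\c.b))) (\d.(\e.((d e) e))))
  Redex: ((\e.((s e) e)) (\f.(\g.(\h.(f (g h))))))
Total redexes: 1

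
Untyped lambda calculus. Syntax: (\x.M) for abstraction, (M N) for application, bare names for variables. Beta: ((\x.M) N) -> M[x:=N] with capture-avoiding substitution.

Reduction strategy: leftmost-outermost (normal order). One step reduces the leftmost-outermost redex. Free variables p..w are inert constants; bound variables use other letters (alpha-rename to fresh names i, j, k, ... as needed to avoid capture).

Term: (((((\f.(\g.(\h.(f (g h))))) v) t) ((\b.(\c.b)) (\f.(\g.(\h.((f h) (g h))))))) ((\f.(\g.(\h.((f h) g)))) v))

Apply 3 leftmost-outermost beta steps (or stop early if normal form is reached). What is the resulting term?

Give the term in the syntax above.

Answer: ((v (t ((\b.(\c.b)) (\f.(\g.(\h.((f h) (g h)))))))) ((\f.(\g.(\h.((f h) g)))) v))

Derivation:
Step 0: (((((\f.(\g.(\h.(f (g h))))) v) t) ((\b.(\c.b)) (\f.(\g.(\h.((f h) (g h))))))) ((\f.(\g.(\h.((f h) g)))) v))
Step 1: ((((\g.(\h.(v (g h)))) t) ((\b.(\c.b)) (\f.(\g.(\h.((f h) (g h))))))) ((\f.(\g.(\h.((f h) g)))) v))
Step 2: (((\h.(v (t h))) ((\b.(\c.b)) (\f.(\g.(\h.((f h) (g h))))))) ((\f.(\g.(\h.((f h) g)))) v))
Step 3: ((v (t ((\b.(\c.b)) (\f.(\g.(\h.((f h) (g h)))))))) ((\f.(\g.(\h.((f h) g)))) v))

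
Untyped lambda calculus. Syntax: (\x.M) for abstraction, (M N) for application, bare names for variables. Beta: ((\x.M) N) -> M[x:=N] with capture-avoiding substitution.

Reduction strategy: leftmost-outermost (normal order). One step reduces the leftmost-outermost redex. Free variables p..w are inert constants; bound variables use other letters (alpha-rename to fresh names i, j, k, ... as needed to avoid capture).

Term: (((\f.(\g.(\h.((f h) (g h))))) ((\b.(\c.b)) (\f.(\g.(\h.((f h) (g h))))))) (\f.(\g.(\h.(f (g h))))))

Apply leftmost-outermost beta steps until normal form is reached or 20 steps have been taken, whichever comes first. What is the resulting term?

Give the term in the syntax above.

Step 0: (((\f.(\g.(\h.((f h) (g h))))) ((\b.(\c.b)) (\f.(\g.(\h.((f h) (g h))))))) (\f.(\g.(\h.(f (g h))))))
Step 1: ((\g.(\h.((((\b.(\c.b)) (\f.(\g.(\h.((f h) (g h)))))) h) (g h)))) (\f.(\g.(\h.(f (g h))))))
Step 2: (\h.((((\b.(\c.b)) (\f.(\g.(\h.((f h) (g h)))))) h) ((\f.(\g.(\h.(f (g h))))) h)))
Step 3: (\h.(((\c.(\f.(\g.(\h.((f h) (g h)))))) h) ((\f.(\g.(\h.(f (g h))))) h)))
Step 4: (\h.((\f.(\g.(\h.((f h) (g h))))) ((\f.(\g.(\h.(f (g h))))) h)))
Step 5: (\h.(\g.(\i.((((\f.(\g.(\h.(f (g h))))) h) i) (g i)))))
Step 6: (\h.(\g.(\i.(((\g.(\i.(h (g i)))) i) (g i)))))
Step 7: (\h.(\g.(\i.((\j.(h (i j))) (g i)))))
Step 8: (\h.(\g.(\i.(h (i (g i))))))

Answer: (\h.(\g.(\i.(h (i (g i))))))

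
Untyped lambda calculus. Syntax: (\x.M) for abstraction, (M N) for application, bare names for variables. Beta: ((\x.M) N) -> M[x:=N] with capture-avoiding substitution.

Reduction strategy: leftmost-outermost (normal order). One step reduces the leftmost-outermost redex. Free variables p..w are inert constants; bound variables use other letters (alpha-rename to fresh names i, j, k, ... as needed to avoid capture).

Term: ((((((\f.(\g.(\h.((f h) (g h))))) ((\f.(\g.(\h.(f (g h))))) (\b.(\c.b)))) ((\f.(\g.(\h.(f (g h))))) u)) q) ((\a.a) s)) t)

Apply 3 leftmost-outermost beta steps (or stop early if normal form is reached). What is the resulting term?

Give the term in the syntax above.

Answer: ((((((\f.(\g.(\h.(f (g h))))) (\b.(\c.b))) q) (((\f.(\g.(\h.(f (g h))))) u) q)) ((\a.a) s)) t)

Derivation:
Step 0: ((((((\f.(\g.(\h.((f h) (g h))))) ((\f.(\g.(\h.(f (g h))))) (\b.(\c.b)))) ((\f.(\g.(\h.(f (g h))))) u)) q) ((\a.a) s)) t)
Step 1: (((((\g.(\h.((((\f.(\g.(\h.(f (g h))))) (\b.(\c.b))) h) (g h)))) ((\f.(\g.(\h.(f (g h))))) u)) q) ((\a.a) s)) t)
Step 2: ((((\h.((((\f.(\g.(\h.(f (g h))))) (\b.(\c.b))) h) (((\f.(\g.(\h.(f (g h))))) u) h))) q) ((\a.a) s)) t)
Step 3: ((((((\f.(\g.(\h.(f (g h))))) (\b.(\c.b))) q) (((\f.(\g.(\h.(f (g h))))) u) q)) ((\a.a) s)) t)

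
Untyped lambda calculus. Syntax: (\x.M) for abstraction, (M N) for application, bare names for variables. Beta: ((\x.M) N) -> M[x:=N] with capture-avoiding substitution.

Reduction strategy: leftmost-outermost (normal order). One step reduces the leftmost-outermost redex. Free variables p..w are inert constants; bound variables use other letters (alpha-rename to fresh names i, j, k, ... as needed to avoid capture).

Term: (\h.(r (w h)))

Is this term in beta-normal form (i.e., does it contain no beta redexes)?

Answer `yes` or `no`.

Answer: yes

Derivation:
Term: (\h.(r (w h)))
No beta redexes found.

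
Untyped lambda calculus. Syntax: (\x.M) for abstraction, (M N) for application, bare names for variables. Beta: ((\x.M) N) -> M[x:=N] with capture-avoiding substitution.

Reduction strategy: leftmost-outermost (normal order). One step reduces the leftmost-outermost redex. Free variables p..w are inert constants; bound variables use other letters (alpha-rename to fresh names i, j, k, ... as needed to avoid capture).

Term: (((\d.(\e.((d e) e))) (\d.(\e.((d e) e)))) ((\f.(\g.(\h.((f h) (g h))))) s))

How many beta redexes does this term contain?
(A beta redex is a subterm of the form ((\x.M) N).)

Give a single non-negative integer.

Answer: 2

Derivation:
Term: (((\d.(\e.((d e) e))) (\d.(\e.((d e) e)))) ((\f.(\g.(\h.((f h) (g h))))) s))
  Redex: ((\d.(\e.((d e) e))) (\d.(\e.((d e) e))))
  Redex: ((\f.(\g.(\h.((f h) (g h))))) s)
Total redexes: 2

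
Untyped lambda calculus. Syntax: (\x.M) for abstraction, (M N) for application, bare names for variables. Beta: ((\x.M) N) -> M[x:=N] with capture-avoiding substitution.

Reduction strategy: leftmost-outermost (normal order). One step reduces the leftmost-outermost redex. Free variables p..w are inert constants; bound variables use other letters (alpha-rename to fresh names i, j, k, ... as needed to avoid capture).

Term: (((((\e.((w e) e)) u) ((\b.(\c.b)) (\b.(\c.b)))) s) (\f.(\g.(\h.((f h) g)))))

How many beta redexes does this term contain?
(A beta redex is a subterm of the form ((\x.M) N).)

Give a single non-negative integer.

Term: (((((\e.((w e) e)) u) ((\b.(\c.b)) (\b.(\c.b)))) s) (\f.(\g.(\h.((f h) g)))))
  Redex: ((\e.((w e) e)) u)
  Redex: ((\b.(\c.b)) (\b.(\c.b)))
Total redexes: 2

Answer: 2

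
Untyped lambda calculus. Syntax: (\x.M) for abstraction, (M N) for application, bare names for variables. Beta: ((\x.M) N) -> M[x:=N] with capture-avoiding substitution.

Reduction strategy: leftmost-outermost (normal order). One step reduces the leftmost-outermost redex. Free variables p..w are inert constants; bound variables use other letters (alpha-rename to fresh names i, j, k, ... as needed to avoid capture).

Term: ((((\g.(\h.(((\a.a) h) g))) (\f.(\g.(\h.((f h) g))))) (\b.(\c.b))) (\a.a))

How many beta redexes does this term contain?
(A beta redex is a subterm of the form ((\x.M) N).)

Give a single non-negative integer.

Term: ((((\g.(\h.(((\a.a) h) g))) (\f.(\g.(\h.((f h) g))))) (\b.(\c.b))) (\a.a))
  Redex: ((\g.(\h.(((\a.a) h) g))) (\f.(\g.(\h.((f h) g)))))
  Redex: ((\a.a) h)
Total redexes: 2

Answer: 2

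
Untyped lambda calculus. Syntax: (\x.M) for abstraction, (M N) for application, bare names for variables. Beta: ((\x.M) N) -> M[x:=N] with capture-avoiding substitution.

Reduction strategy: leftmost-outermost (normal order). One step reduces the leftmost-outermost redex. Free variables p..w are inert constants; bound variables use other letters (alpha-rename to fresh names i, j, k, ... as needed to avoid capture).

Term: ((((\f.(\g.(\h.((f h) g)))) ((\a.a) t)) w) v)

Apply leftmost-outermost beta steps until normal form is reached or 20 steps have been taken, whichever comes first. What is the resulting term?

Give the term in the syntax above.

Step 0: ((((\f.(\g.(\h.((f h) g)))) ((\a.a) t)) w) v)
Step 1: (((\g.(\h.((((\a.a) t) h) g))) w) v)
Step 2: ((\h.((((\a.a) t) h) w)) v)
Step 3: ((((\a.a) t) v) w)
Step 4: ((t v) w)

Answer: ((t v) w)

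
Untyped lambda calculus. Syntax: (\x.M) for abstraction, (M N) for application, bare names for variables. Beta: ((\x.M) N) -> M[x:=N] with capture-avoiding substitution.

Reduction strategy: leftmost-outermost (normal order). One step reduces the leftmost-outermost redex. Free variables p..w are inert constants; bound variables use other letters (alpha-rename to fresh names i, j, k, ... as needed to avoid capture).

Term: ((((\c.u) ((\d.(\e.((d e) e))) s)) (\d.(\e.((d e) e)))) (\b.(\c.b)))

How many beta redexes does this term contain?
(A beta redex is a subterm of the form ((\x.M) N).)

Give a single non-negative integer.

Term: ((((\c.u) ((\d.(\e.((d e) e))) s)) (\d.(\e.((d e) e)))) (\b.(\c.b)))
  Redex: ((\c.u) ((\d.(\e.((d e) e))) s))
  Redex: ((\d.(\e.((d e) e))) s)
Total redexes: 2

Answer: 2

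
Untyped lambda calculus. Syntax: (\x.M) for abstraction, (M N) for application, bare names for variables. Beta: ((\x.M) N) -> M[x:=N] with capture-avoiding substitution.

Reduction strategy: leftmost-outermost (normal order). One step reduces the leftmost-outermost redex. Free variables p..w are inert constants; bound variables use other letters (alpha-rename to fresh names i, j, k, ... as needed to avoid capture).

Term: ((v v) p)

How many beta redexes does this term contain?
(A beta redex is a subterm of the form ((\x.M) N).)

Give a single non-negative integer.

Answer: 0

Derivation:
Term: ((v v) p)
  (no redexes)
Total redexes: 0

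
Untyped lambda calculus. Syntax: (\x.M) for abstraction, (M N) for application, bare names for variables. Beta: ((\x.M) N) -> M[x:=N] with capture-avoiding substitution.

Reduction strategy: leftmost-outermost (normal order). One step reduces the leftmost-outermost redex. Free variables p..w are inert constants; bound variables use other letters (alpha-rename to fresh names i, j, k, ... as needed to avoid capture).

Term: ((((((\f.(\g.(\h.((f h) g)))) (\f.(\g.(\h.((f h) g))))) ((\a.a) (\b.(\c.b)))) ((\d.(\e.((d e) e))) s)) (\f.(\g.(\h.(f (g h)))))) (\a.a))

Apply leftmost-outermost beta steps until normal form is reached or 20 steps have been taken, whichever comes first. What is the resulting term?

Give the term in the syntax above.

Answer: ((((s (\f.(\g.(\h.(f (g h)))))) (\f.(\g.(\h.(f (g h)))))) (\b.(\c.b))) (\a.a))

Derivation:
Step 0: ((((((\f.(\g.(\h.((f h) g)))) (\f.(\g.(\h.((f h) g))))) ((\a.a) (\b.(\c.b)))) ((\d.(\e.((d e) e))) s)) (\f.(\g.(\h.(f (g h)))))) (\a.a))
Step 1: (((((\g.(\h.(((\f.(\g.(\h.((f h) g)))) h) g))) ((\a.a) (\b.(\c.b)))) ((\d.(\e.((d e) e))) s)) (\f.(\g.(\h.(f (g h)))))) (\a.a))
Step 2: ((((\h.(((\f.(\g.(\h.((f h) g)))) h) ((\a.a) (\b.(\c.b))))) ((\d.(\e.((d e) e))) s)) (\f.(\g.(\h.(f (g h)))))) (\a.a))
Step 3: (((((\f.(\g.(\h.((f h) g)))) ((\d.(\e.((d e) e))) s)) ((\a.a) (\b.(\c.b)))) (\f.(\g.(\h.(f (g h)))))) (\a.a))
Step 4: ((((\g.(\h.((((\d.(\e.((d e) e))) s) h) g))) ((\a.a) (\b.(\c.b)))) (\f.(\g.(\h.(f (g h)))))) (\a.a))
Step 5: (((\h.((((\d.(\e.((d e) e))) s) h) ((\a.a) (\b.(\c.b))))) (\f.(\g.(\h.(f (g h)))))) (\a.a))
Step 6: (((((\d.(\e.((d e) e))) s) (\f.(\g.(\h.(f (g h)))))) ((\a.a) (\b.(\c.b)))) (\a.a))
Step 7: ((((\e.((s e) e)) (\f.(\g.(\h.(f (g h)))))) ((\a.a) (\b.(\c.b)))) (\a.a))
Step 8: ((((s (\f.(\g.(\h.(f (g h)))))) (\f.(\g.(\h.(f (g h)))))) ((\a.a) (\b.(\c.b)))) (\a.a))
Step 9: ((((s (\f.(\g.(\h.(f (g h)))))) (\f.(\g.(\h.(f (g h)))))) (\b.(\c.b))) (\a.a))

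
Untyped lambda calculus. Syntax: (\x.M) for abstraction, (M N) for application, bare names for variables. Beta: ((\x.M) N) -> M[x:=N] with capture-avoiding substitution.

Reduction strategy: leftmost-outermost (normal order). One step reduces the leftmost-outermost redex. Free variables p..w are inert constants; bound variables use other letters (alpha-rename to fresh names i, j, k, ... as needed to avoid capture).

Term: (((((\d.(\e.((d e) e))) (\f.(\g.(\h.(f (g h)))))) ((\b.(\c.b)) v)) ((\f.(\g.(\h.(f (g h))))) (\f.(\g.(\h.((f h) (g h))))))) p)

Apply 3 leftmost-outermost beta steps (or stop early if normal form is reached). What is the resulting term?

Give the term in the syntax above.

Step 0: (((((\d.(\e.((d e) e))) (\f.(\g.(\h.(f (g h)))))) ((\b.(\c.b)) v)) ((\f.(\g.(\h.(f (g h))))) (\f.(\g.(\h.((f h) (g h))))))) p)
Step 1: ((((\e.(((\f.(\g.(\h.(f (g h))))) e) e)) ((\b.(\c.b)) v)) ((\f.(\g.(\h.(f (g h))))) (\f.(\g.(\h.((f h) (g h))))))) p)
Step 2: (((((\f.(\g.(\h.(f (g h))))) ((\b.(\c.b)) v)) ((\b.(\c.b)) v)) ((\f.(\g.(\h.(f (g h))))) (\f.(\g.(\h.((f h) (g h))))))) p)
Step 3: ((((\g.(\h.(((\b.(\c.b)) v) (g h)))) ((\b.(\c.b)) v)) ((\f.(\g.(\h.(f (g h))))) (\f.(\g.(\h.((f h) (g h))))))) p)

Answer: ((((\g.(\h.(((\b.(\c.b)) v) (g h)))) ((\b.(\c.b)) v)) ((\f.(\g.(\h.(f (g h))))) (\f.(\g.(\h.((f h) (g h))))))) p)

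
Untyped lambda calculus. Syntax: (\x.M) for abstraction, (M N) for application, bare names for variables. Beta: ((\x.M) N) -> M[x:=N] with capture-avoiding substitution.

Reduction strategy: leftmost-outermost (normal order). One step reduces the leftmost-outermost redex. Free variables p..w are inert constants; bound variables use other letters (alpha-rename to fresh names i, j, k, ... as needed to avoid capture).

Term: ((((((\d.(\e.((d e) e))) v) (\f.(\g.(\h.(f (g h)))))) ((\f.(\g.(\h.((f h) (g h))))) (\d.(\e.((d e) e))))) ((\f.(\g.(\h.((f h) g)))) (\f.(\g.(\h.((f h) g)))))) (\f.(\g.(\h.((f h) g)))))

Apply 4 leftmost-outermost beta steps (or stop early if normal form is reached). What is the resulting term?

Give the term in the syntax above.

Answer: (((((v (\f.(\g.(\h.(f (g h)))))) (\f.(\g.(\h.(f (g h)))))) (\g.(\h.((\e.((h e) e)) (g h))))) ((\f.(\g.(\h.((f h) g)))) (\f.(\g.(\h.((f h) g)))))) (\f.(\g.(\h.((f h) g)))))

Derivation:
Step 0: ((((((\d.(\e.((d e) e))) v) (\f.(\g.(\h.(f (g h)))))) ((\f.(\g.(\h.((f h) (g h))))) (\d.(\e.((d e) e))))) ((\f.(\g.(\h.((f h) g)))) (\f.(\g.(\h.((f h) g)))))) (\f.(\g.(\h.((f h) g)))))
Step 1: (((((\e.((v e) e)) (\f.(\g.(\h.(f (g h)))))) ((\f.(\g.(\h.((f h) (g h))))) (\d.(\e.((d e) e))))) ((\f.(\g.(\h.((f h) g)))) (\f.(\g.(\h.((f h) g)))))) (\f.(\g.(\h.((f h) g)))))
Step 2: (((((v (\f.(\g.(\h.(f (g h)))))) (\f.(\g.(\h.(f (g h)))))) ((\f.(\g.(\h.((f h) (g h))))) (\d.(\e.((d e) e))))) ((\f.(\g.(\h.((f h) g)))) (\f.(\g.(\h.((f h) g)))))) (\f.(\g.(\h.((f h) g)))))
Step 3: (((((v (\f.(\g.(\h.(f (g h)))))) (\f.(\g.(\h.(f (g h)))))) (\g.(\h.(((\d.(\e.((d e) e))) h) (g h))))) ((\f.(\g.(\h.((f h) g)))) (\f.(\g.(\h.((f h) g)))))) (\f.(\g.(\h.((f h) g)))))
Step 4: (((((v (\f.(\g.(\h.(f (g h)))))) (\f.(\g.(\h.(f (g h)))))) (\g.(\h.((\e.((h e) e)) (g h))))) ((\f.(\g.(\h.((f h) g)))) (\f.(\g.(\h.((f h) g)))))) (\f.(\g.(\h.((f h) g)))))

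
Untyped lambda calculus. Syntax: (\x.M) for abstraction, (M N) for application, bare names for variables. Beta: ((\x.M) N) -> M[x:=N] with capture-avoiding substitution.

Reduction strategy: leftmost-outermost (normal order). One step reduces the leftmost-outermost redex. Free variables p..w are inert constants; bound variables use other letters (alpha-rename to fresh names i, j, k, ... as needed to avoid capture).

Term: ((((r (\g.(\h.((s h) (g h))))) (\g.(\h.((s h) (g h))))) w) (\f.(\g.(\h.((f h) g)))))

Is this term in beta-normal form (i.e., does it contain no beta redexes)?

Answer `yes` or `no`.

Term: ((((r (\g.(\h.((s h) (g h))))) (\g.(\h.((s h) (g h))))) w) (\f.(\g.(\h.((f h) g)))))
No beta redexes found.

Answer: yes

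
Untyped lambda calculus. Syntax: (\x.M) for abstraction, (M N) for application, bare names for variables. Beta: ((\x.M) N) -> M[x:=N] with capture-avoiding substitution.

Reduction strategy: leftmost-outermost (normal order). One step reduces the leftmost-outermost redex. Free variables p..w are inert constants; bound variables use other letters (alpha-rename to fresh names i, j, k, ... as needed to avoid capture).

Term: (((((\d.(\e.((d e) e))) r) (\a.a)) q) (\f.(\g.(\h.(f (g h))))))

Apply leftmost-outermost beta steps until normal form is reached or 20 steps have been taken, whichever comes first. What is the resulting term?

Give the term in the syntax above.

Answer: ((((r (\a.a)) (\a.a)) q) (\f.(\g.(\h.(f (g h))))))

Derivation:
Step 0: (((((\d.(\e.((d e) e))) r) (\a.a)) q) (\f.(\g.(\h.(f (g h))))))
Step 1: ((((\e.((r e) e)) (\a.a)) q) (\f.(\g.(\h.(f (g h))))))
Step 2: ((((r (\a.a)) (\a.a)) q) (\f.(\g.(\h.(f (g h))))))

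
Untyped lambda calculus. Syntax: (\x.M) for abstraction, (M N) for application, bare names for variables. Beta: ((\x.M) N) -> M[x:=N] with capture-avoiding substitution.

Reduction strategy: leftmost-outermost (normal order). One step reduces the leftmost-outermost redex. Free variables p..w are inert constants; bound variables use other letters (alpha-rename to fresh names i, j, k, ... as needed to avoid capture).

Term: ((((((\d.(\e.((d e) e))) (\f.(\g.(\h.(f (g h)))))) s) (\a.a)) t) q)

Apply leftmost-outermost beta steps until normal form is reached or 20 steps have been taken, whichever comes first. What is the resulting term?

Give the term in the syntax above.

Answer: (((s (s (\a.a))) t) q)

Derivation:
Step 0: ((((((\d.(\e.((d e) e))) (\f.(\g.(\h.(f (g h)))))) s) (\a.a)) t) q)
Step 1: (((((\e.(((\f.(\g.(\h.(f (g h))))) e) e)) s) (\a.a)) t) q)
Step 2: ((((((\f.(\g.(\h.(f (g h))))) s) s) (\a.a)) t) q)
Step 3: (((((\g.(\h.(s (g h)))) s) (\a.a)) t) q)
Step 4: ((((\h.(s (s h))) (\a.a)) t) q)
Step 5: (((s (s (\a.a))) t) q)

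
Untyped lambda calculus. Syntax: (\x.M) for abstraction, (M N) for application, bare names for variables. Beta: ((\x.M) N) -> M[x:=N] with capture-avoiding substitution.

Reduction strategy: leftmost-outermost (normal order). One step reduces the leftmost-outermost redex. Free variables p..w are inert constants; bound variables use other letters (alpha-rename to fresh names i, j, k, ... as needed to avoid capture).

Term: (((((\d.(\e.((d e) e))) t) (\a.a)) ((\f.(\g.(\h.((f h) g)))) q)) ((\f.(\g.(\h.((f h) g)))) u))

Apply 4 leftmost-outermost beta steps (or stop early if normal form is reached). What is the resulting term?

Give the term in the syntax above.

Step 0: (((((\d.(\e.((d e) e))) t) (\a.a)) ((\f.(\g.(\h.((f h) g)))) q)) ((\f.(\g.(\h.((f h) g)))) u))
Step 1: ((((\e.((t e) e)) (\a.a)) ((\f.(\g.(\h.((f h) g)))) q)) ((\f.(\g.(\h.((f h) g)))) u))
Step 2: ((((t (\a.a)) (\a.a)) ((\f.(\g.(\h.((f h) g)))) q)) ((\f.(\g.(\h.((f h) g)))) u))
Step 3: ((((t (\a.a)) (\a.a)) (\g.(\h.((q h) g)))) ((\f.(\g.(\h.((f h) g)))) u))
Step 4: ((((t (\a.a)) (\a.a)) (\g.(\h.((q h) g)))) (\g.(\h.((u h) g))))

Answer: ((((t (\a.a)) (\a.a)) (\g.(\h.((q h) g)))) (\g.(\h.((u h) g))))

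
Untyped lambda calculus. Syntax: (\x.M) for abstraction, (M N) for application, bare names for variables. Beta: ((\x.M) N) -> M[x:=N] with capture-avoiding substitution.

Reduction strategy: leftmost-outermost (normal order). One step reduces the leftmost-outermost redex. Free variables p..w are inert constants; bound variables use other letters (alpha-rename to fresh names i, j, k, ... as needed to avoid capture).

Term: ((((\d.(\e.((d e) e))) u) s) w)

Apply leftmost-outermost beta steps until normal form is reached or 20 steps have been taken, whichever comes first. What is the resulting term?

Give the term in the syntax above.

Step 0: ((((\d.(\e.((d e) e))) u) s) w)
Step 1: (((\e.((u e) e)) s) w)
Step 2: (((u s) s) w)

Answer: (((u s) s) w)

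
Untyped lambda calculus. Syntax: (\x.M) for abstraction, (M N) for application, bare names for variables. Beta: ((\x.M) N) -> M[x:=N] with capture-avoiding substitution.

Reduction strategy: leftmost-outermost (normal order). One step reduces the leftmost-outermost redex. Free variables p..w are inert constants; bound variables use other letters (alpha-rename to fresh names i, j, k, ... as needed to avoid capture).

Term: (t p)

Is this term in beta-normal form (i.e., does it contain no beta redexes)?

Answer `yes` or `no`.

Term: (t p)
No beta redexes found.

Answer: yes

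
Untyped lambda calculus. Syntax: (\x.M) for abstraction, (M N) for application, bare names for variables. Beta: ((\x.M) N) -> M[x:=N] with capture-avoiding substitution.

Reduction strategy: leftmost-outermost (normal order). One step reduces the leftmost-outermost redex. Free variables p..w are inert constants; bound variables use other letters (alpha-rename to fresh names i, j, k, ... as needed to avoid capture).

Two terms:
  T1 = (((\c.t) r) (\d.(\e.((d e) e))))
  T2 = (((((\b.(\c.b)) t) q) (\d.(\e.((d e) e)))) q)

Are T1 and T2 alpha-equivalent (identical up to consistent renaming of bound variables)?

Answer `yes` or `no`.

Answer: no

Derivation:
Term 1: (((\c.t) r) (\d.(\e.((d e) e))))
Term 2: (((((\b.(\c.b)) t) q) (\d.(\e.((d e) e)))) q)
Alpha-equivalence: compare structure up to binder renaming.
Result: False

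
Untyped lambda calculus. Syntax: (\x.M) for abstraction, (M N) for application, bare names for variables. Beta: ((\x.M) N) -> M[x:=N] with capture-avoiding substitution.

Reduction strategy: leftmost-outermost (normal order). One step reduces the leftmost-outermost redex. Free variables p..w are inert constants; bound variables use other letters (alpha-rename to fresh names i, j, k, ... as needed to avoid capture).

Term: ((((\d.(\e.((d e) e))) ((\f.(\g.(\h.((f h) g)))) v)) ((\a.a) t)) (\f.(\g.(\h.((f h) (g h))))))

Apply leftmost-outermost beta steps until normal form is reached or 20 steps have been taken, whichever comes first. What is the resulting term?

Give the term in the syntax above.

Answer: (((v t) t) (\f.(\g.(\h.((f h) (g h))))))

Derivation:
Step 0: ((((\d.(\e.((d e) e))) ((\f.(\g.(\h.((f h) g)))) v)) ((\a.a) t)) (\f.(\g.(\h.((f h) (g h))))))
Step 1: (((\e.((((\f.(\g.(\h.((f h) g)))) v) e) e)) ((\a.a) t)) (\f.(\g.(\h.((f h) (g h))))))
Step 2: (((((\f.(\g.(\h.((f h) g)))) v) ((\a.a) t)) ((\a.a) t)) (\f.(\g.(\h.((f h) (g h))))))
Step 3: ((((\g.(\h.((v h) g))) ((\a.a) t)) ((\a.a) t)) (\f.(\g.(\h.((f h) (g h))))))
Step 4: (((\h.((v h) ((\a.a) t))) ((\a.a) t)) (\f.(\g.(\h.((f h) (g h))))))
Step 5: (((v ((\a.a) t)) ((\a.a) t)) (\f.(\g.(\h.((f h) (g h))))))
Step 6: (((v t) ((\a.a) t)) (\f.(\g.(\h.((f h) (g h))))))
Step 7: (((v t) t) (\f.(\g.(\h.((f h) (g h))))))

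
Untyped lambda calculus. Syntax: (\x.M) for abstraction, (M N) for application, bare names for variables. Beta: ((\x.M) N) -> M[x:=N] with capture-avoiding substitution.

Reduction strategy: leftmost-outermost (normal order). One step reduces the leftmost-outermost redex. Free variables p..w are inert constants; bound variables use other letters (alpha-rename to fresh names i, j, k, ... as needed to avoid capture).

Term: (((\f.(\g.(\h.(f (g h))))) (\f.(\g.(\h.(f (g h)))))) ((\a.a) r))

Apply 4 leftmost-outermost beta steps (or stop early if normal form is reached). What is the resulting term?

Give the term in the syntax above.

Step 0: (((\f.(\g.(\h.(f (g h))))) (\f.(\g.(\h.(f (g h)))))) ((\a.a) r))
Step 1: ((\g.(\h.((\f.(\g.(\h.(f (g h))))) (g h)))) ((\a.a) r))
Step 2: (\h.((\f.(\g.(\h.(f (g h))))) (((\a.a) r) h)))
Step 3: (\h.(\g.(\i.((((\a.a) r) h) (g i)))))
Step 4: (\h.(\g.(\i.((r h) (g i)))))

Answer: (\h.(\g.(\i.((r h) (g i)))))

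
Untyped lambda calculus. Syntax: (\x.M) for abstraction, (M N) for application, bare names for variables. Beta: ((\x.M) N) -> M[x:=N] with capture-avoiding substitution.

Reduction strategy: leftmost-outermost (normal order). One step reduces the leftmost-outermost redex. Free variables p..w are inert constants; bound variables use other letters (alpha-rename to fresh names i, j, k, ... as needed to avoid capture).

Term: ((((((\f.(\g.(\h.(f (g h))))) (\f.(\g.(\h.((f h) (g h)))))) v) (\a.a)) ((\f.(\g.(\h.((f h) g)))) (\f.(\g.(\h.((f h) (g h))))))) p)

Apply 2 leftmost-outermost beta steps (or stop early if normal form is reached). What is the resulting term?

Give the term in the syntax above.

Answer: ((((\h.((\f.(\g.(\h.((f h) (g h))))) (v h))) (\a.a)) ((\f.(\g.(\h.((f h) g)))) (\f.(\g.(\h.((f h) (g h))))))) p)

Derivation:
Step 0: ((((((\f.(\g.(\h.(f (g h))))) (\f.(\g.(\h.((f h) (g h)))))) v) (\a.a)) ((\f.(\g.(\h.((f h) g)))) (\f.(\g.(\h.((f h) (g h))))))) p)
Step 1: (((((\g.(\h.((\f.(\g.(\h.((f h) (g h))))) (g h)))) v) (\a.a)) ((\f.(\g.(\h.((f h) g)))) (\f.(\g.(\h.((f h) (g h))))))) p)
Step 2: ((((\h.((\f.(\g.(\h.((f h) (g h))))) (v h))) (\a.a)) ((\f.(\g.(\h.((f h) g)))) (\f.(\g.(\h.((f h) (g h))))))) p)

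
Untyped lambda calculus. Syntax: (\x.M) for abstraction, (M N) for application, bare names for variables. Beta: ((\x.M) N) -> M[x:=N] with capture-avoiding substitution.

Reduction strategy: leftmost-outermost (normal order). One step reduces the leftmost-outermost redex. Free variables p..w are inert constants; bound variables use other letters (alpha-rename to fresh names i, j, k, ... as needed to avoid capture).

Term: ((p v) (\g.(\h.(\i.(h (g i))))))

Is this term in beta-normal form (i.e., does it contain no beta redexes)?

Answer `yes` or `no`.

Term: ((p v) (\g.(\h.(\i.(h (g i))))))
No beta redexes found.

Answer: yes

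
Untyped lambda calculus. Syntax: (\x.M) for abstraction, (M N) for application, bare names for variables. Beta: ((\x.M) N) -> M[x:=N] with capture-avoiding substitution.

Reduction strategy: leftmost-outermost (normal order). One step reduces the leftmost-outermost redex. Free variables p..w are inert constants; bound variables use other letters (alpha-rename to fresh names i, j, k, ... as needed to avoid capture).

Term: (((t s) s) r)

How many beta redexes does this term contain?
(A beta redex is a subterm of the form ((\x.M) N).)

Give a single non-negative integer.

Answer: 0

Derivation:
Term: (((t s) s) r)
  (no redexes)
Total redexes: 0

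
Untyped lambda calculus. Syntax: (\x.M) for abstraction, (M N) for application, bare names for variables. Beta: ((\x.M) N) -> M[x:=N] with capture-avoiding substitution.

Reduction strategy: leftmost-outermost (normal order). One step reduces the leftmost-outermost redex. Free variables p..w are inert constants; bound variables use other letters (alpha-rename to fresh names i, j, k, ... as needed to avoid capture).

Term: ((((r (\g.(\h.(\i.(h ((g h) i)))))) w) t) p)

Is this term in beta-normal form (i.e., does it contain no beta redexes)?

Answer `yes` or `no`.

Term: ((((r (\g.(\h.(\i.(h ((g h) i)))))) w) t) p)
No beta redexes found.

Answer: yes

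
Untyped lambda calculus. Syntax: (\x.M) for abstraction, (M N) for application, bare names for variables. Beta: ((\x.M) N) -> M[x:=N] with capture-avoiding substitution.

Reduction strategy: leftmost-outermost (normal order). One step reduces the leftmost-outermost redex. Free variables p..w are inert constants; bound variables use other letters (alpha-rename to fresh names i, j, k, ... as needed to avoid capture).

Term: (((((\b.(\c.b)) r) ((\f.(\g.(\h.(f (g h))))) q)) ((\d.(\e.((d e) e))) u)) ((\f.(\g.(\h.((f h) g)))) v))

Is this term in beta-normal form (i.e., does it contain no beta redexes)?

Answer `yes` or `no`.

Answer: no

Derivation:
Term: (((((\b.(\c.b)) r) ((\f.(\g.(\h.(f (g h))))) q)) ((\d.(\e.((d e) e))) u)) ((\f.(\g.(\h.((f h) g)))) v))
Found 4 beta redex(es).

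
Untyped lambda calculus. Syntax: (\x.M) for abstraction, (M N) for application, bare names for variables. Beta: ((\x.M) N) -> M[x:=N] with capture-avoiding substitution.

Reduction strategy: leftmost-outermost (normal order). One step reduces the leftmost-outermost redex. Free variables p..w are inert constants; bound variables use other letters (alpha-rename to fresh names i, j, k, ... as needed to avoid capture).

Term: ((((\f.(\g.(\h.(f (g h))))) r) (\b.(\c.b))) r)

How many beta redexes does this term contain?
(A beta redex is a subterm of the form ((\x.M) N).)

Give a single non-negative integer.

Answer: 1

Derivation:
Term: ((((\f.(\g.(\h.(f (g h))))) r) (\b.(\c.b))) r)
  Redex: ((\f.(\g.(\h.(f (g h))))) r)
Total redexes: 1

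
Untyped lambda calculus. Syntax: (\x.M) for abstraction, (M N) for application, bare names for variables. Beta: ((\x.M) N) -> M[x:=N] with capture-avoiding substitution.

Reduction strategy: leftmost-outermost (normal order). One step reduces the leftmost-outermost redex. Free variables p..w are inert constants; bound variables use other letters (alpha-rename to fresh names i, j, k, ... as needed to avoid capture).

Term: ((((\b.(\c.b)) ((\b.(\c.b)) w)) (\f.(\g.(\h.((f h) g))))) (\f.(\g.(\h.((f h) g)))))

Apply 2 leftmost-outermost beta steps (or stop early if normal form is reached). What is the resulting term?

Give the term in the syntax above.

Step 0: ((((\b.(\c.b)) ((\b.(\c.b)) w)) (\f.(\g.(\h.((f h) g))))) (\f.(\g.(\h.((f h) g)))))
Step 1: (((\c.((\b.(\c.b)) w)) (\f.(\g.(\h.((f h) g))))) (\f.(\g.(\h.((f h) g)))))
Step 2: (((\b.(\c.b)) w) (\f.(\g.(\h.((f h) g)))))

Answer: (((\b.(\c.b)) w) (\f.(\g.(\h.((f h) g)))))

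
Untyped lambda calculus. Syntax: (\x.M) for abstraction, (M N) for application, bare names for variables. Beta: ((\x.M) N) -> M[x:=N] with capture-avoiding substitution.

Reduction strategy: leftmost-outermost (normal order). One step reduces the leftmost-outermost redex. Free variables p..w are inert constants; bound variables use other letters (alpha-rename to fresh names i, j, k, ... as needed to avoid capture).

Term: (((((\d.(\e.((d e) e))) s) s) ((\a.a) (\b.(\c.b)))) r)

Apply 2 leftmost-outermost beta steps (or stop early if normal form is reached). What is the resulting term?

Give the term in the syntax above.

Answer: ((((s s) s) ((\a.a) (\b.(\c.b)))) r)

Derivation:
Step 0: (((((\d.(\e.((d e) e))) s) s) ((\a.a) (\b.(\c.b)))) r)
Step 1: ((((\e.((s e) e)) s) ((\a.a) (\b.(\c.b)))) r)
Step 2: ((((s s) s) ((\a.a) (\b.(\c.b)))) r)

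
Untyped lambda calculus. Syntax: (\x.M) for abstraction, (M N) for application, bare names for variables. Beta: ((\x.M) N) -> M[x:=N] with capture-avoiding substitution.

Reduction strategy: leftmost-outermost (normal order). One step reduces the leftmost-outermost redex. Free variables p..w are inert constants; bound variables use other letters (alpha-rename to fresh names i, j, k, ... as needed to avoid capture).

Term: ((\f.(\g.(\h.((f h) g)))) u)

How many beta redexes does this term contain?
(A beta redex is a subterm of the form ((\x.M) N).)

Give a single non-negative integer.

Term: ((\f.(\g.(\h.((f h) g)))) u)
  Redex: ((\f.(\g.(\h.((f h) g)))) u)
Total redexes: 1

Answer: 1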